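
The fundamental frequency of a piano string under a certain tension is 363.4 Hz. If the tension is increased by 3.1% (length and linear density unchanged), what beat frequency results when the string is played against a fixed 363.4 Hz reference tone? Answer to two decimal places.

For a string, f ∝ √T, so the new frequency is 363.4·√1.031 = 368.9897 Hz.
f_beat = |368.9897 − 363.4| = 5.59 Hz.

5.59 Hz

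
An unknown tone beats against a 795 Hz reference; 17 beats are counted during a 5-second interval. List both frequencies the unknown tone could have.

Beat frequency = 17/5 = 3.4 Hz.
|f − 795| = 3.4, so f = 795 ± 3.4.

791.6 Hz or 798.4 Hz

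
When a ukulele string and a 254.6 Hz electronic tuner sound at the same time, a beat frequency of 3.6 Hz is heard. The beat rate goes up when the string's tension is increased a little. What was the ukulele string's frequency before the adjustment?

258.2 Hz

|f − 254.6| = 3.6, so the ukulele string was at either 251 Hz or 258.2 Hz.
Higher tension means higher frequency; the adjustment raises the ukulele string's frequency.
The beat rate rose, so the adjustment moved the ukulele string further from 254.6 Hz — it was already above the reference.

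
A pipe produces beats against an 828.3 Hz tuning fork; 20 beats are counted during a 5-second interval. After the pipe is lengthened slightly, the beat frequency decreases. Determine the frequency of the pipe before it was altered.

832.3 Hz

Beat frequency = 20/5 = 4 Hz.
|f − 828.3| = 4, so the pipe was at either 824.3 Hz or 832.3 Hz.
A longer pipe has a lower fundamental; the adjustment lowers the pipe's frequency.
The beat rate fell, so the adjustment moved the pipe toward 828.3 Hz — it must have started above the reference.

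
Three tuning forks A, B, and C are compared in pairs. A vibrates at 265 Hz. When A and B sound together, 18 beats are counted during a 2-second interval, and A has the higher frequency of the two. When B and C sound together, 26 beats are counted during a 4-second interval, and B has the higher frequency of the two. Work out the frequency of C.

A–B: Beat frequency = 18/2 = 9 Hz.
B is below A, so f_B = 265 − 9 = 256 Hz.
B–C: Beat frequency = 26/4 = 6.5 Hz.
C is below B, so f_C = 256 − 6.5 = 249.5 Hz.

249.5 Hz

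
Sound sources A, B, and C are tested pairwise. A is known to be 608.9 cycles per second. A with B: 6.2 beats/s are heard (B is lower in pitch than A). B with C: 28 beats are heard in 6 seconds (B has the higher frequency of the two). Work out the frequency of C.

598.0333 Hz

B is below A, so f_B = 608.9 − 6.2 = 602.7 Hz.
B–C: Beat frequency = 28/6 = 4.6667 Hz.
C is below B, so f_C = 602.7 − 4.6667 = 598.0333 Hz.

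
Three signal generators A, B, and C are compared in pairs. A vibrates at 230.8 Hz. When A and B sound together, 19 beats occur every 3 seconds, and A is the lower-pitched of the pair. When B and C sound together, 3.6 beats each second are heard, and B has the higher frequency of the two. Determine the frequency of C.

233.5333 Hz

A–B: Beat frequency = 19/3 = 6.3333 Hz.
B is above A, so f_B = 230.8 + 6.3333 = 237.1333 Hz.
C is below B, so f_C = 237.1333 − 3.6 = 233.5333 Hz.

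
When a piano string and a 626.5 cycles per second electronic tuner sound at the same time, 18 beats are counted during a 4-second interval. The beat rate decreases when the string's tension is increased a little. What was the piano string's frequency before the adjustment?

622 Hz

Beat frequency = 18/4 = 4.5 Hz.
|f − 626.5| = 4.5, so the piano string was at either 622 Hz or 631 Hz.
Higher tension means higher frequency; the adjustment raises the piano string's frequency.
The beat rate fell, so the adjustment moved the piano string toward 626.5 Hz — it must have started below the reference.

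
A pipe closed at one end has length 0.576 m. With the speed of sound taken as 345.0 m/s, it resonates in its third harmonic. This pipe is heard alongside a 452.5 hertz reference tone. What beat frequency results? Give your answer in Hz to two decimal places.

3.28 Hz

Closed pipe (odd harmonics): f_n = n·v/(4L) = 3·345.0/(4·0.576) = 449.2188 Hz.
f_beat = |449.2188 − 452.5| = 3.28 Hz.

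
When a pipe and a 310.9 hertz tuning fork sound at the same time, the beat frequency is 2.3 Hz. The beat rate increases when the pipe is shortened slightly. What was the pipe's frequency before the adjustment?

|f − 310.9| = 2.3, so the pipe was at either 308.6 Hz or 313.2 Hz.
A shorter pipe has a higher fundamental; the adjustment raises the pipe's frequency.
The beat rate rose, so the adjustment moved the pipe further from 310.9 Hz — it was already above the reference.

313.2 Hz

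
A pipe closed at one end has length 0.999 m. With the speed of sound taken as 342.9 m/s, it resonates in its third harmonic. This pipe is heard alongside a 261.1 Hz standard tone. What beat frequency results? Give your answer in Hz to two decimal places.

Closed pipe (odd harmonics): f_n = n·v/(4L) = 3·342.9/(4·0.999) = 257.4324 Hz.
f_beat = |257.4324 − 261.1| = 3.67 Hz.

3.67 Hz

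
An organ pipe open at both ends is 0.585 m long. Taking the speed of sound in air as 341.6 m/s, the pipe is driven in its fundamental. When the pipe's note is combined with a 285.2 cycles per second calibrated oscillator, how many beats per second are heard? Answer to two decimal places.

Open pipe: f_n = n·v/(2L) = 1·341.6/(2·0.585) = 291.9658 Hz.
f_beat = |291.9658 − 285.2| = 6.77 Hz.

6.77 Hz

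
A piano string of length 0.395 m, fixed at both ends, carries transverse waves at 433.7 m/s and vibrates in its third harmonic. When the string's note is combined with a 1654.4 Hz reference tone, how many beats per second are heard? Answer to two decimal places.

7.44 Hz

For a string fixed at both ends, f_n = n·v/(2L) = 3·433.7/(2·0.395) = 1646.9620 Hz.
f_beat = |1646.9620 − 1654.4| = 7.44 Hz.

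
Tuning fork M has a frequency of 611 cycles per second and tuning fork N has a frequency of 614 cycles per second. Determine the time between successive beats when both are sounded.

f_beat = |611 − 614| = 3 Hz.
Beat period T = 1 / f_beat = 1 / 3 s.

0.333 s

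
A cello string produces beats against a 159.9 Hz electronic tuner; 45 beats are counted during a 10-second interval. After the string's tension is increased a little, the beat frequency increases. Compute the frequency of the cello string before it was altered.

164.4 Hz

Beat frequency = 45/10 = 4.5 Hz.
|f − 159.9| = 4.5, so the cello string was at either 155.4 Hz or 164.4 Hz.
Higher tension means higher frequency; the adjustment raises the cello string's frequency.
The beat rate rose, so the adjustment moved the cello string further from 159.9 Hz — it was already above the reference.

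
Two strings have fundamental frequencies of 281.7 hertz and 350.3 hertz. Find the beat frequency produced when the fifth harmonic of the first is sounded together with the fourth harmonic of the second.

7.3 Hz

Fifth harmonic of the first: 5·281.7 = 1408.5 Hz.
Fourth harmonic of the second: 4·350.3 = 1401.2 Hz.
f_beat = |1408.5 − 1401.2| = 7.3 Hz.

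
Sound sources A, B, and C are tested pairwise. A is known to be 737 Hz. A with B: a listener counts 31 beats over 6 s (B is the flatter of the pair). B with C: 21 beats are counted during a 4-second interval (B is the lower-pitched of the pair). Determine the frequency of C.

A–B: Beat frequency = 31/6 = 5.1667 Hz.
B is below A, so f_B = 737 − 5.1667 = 731.8333 Hz.
B–C: Beat frequency = 21/4 = 5.25 Hz.
C is above B, so f_C = 731.8333 + 5.25 = 737.0833 Hz.

737.0833 Hz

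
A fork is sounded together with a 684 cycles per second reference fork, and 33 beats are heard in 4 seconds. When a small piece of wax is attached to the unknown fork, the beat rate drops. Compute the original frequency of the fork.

692.25 Hz

Beat frequency = 33/4 = 8.25 Hz.
|f − 684| = 8.25, so the fork was at either 675.75 Hz or 692.25 Hz.
Loading a fork with wax lowers its frequency; the adjustment lowers the fork's frequency.
The beat rate fell, so the adjustment moved the fork toward 684 Hz — it must have started above the reference.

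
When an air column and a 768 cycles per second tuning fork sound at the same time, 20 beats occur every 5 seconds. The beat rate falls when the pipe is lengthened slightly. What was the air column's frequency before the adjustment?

772 Hz

Beat frequency = 20/5 = 4 Hz.
|f − 768| = 4, so the air column was at either 764 Hz or 772 Hz.
A longer pipe has a lower fundamental; the adjustment lowers the air column's frequency.
The beat rate fell, so the adjustment moved the air column toward 768 Hz — it must have started above the reference.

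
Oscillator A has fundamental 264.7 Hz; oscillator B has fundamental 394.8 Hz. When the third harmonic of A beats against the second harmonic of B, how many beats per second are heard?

Third harmonic of the first: 3·264.7 = 794.1 Hz.
Second harmonic of the second: 2·394.8 = 789.6 Hz.
f_beat = |794.1 − 789.6| = 4.5 Hz.

4.5 Hz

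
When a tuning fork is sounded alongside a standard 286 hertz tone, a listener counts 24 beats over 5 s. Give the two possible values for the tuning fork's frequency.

Beat frequency = 24/5 = 4.8 Hz.
|f − 286| = 4.8, so f = 286 ± 4.8.

281.2 Hz or 290.8 Hz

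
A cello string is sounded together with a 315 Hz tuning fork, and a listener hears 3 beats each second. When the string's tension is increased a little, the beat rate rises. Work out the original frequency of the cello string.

|f − 315| = 3, so the cello string was at either 312 Hz or 318 Hz.
Higher tension means higher frequency; the adjustment raises the cello string's frequency.
The beat rate rose, so the adjustment moved the cello string further from 315 Hz — it was already above the reference.

318 Hz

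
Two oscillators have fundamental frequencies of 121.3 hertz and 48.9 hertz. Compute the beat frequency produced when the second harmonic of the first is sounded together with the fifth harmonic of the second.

Second harmonic of the first: 2·121.3 = 242.6 Hz.
Fifth harmonic of the second: 5·48.9 = 244.5 Hz.
f_beat = |242.6 − 244.5| = 1.9 Hz.

1.9 Hz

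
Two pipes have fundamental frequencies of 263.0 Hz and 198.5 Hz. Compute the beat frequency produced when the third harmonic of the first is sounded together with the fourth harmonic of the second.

Third harmonic of the first: 3·263.0 = 789.0 Hz.
Fourth harmonic of the second: 4·198.5 = 794.0 Hz.
f_beat = |789.0 − 794.0| = 5.0 Hz.

5.0 Hz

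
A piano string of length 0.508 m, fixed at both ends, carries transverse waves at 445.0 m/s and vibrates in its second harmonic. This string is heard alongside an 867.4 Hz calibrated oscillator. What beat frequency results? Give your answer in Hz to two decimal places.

For a string fixed at both ends, f_n = n·v/(2L) = 2·445.0/(2·0.508) = 875.9843 Hz.
f_beat = |875.9843 − 867.4| = 8.58 Hz.

8.58 Hz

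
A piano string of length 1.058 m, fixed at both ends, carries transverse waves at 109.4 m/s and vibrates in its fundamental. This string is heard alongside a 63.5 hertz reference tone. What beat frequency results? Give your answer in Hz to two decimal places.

For a string fixed at both ends, f_n = n·v/(2L) = 1·109.4/(2·1.058) = 51.7013 Hz.
f_beat = |51.7013 − 63.5| = 11.80 Hz.

11.80 Hz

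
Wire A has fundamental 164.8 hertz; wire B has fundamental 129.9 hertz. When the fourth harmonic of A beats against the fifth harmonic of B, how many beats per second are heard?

9.7 Hz

Fourth harmonic of the first: 4·164.8 = 659.2 Hz.
Fifth harmonic of the second: 5·129.9 = 649.5 Hz.
f_beat = |659.2 − 649.5| = 9.7 Hz.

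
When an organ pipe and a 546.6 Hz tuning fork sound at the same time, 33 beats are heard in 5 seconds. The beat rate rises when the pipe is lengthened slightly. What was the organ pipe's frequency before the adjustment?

540 Hz

Beat frequency = 33/5 = 6.6 Hz.
|f − 546.6| = 6.6, so the organ pipe was at either 540 Hz or 553.2 Hz.
A longer pipe has a lower fundamental; the adjustment lowers the organ pipe's frequency.
The beat rate rose, so the adjustment moved the organ pipe further from 546.6 Hz — it was already below the reference.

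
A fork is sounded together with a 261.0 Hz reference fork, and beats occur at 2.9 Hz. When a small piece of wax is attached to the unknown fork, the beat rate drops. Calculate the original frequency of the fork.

263.9 Hz

|f − 261.0| = 2.9, so the fork was at either 258.1 Hz or 263.9 Hz.
Loading a fork with wax lowers its frequency; the adjustment lowers the fork's frequency.
The beat rate fell, so the adjustment moved the fork toward 261.0 Hz — it must have started above the reference.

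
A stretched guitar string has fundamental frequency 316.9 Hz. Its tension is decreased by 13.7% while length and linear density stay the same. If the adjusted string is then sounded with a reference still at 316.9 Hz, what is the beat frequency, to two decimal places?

22.51 Hz

For a string, f ∝ √T, so the new frequency is 316.9·√0.863 = 294.3931 Hz.
f_beat = |294.3931 − 316.9| = 22.51 Hz.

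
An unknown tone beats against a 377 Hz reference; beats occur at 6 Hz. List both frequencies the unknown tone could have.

371 Hz or 383 Hz

|f − 377| = 6, so f = 377 ± 6.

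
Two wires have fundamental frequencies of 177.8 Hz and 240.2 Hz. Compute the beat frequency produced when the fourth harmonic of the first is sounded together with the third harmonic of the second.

Fourth harmonic of the first: 4·177.8 = 711.2 Hz.
Third harmonic of the second: 3·240.2 = 720.6 Hz.
f_beat = |711.2 − 720.6| = 9.4 Hz.

9.4 Hz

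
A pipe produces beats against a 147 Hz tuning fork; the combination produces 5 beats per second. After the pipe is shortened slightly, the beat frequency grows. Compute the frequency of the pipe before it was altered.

152 Hz

|f − 147| = 5, so the pipe was at either 142 Hz or 152 Hz.
A shorter pipe has a higher fundamental; the adjustment raises the pipe's frequency.
The beat rate rose, so the adjustment moved the pipe further from 147 Hz — it was already above the reference.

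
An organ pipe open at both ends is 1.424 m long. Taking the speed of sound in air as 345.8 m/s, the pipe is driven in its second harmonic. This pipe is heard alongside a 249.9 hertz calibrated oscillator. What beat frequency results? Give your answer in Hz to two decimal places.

Open pipe: f_n = n·v/(2L) = 2·345.8/(2·1.424) = 242.8371 Hz.
f_beat = |242.8371 − 249.9| = 7.06 Hz.

7.06 Hz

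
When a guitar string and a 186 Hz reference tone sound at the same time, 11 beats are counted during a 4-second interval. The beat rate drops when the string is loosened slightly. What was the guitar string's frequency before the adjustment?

188.75 Hz

Beat frequency = 11/4 = 2.75 Hz.
|f − 186| = 2.75, so the guitar string was at either 183.25 Hz or 188.75 Hz.
Reducing tension lowers a string's frequency; the adjustment lowers the guitar string's frequency.
The beat rate fell, so the adjustment moved the guitar string toward 186 Hz — it must have started above the reference.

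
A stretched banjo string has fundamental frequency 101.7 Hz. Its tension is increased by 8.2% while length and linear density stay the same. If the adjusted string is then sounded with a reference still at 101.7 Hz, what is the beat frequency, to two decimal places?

4.09 Hz

For a string, f ∝ √T, so the new frequency is 101.7·√1.082 = 105.7876 Hz.
f_beat = |105.7876 − 101.7| = 4.09 Hz.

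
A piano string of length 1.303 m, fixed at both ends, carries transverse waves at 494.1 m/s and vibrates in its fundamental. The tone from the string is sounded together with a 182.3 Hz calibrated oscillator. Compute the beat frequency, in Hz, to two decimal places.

For a string fixed at both ends, f_n = n·v/(2L) = 1·494.1/(2·1.303) = 189.6009 Hz.
f_beat = |189.6009 − 182.3| = 7.30 Hz.

7.30 Hz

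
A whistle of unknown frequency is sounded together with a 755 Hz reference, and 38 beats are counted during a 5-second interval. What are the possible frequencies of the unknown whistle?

Beat frequency = 38/5 = 7.6 Hz.
|f − 755| = 7.6, so f = 755 ± 7.6.

747.4 Hz or 762.6 Hz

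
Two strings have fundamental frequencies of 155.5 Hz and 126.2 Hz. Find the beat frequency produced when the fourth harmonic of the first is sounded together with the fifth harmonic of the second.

9.0 Hz

Fourth harmonic of the first: 4·155.5 = 622.0 Hz.
Fifth harmonic of the second: 5·126.2 = 631.0 Hz.
f_beat = |622.0 − 631.0| = 9.0 Hz.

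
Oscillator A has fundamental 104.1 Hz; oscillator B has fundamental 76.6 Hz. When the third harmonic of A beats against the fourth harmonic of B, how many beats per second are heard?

Third harmonic of the first: 3·104.1 = 312.3 Hz.
Fourth harmonic of the second: 4·76.6 = 306.4 Hz.
f_beat = |312.3 − 306.4| = 5.9 Hz.

5.9 Hz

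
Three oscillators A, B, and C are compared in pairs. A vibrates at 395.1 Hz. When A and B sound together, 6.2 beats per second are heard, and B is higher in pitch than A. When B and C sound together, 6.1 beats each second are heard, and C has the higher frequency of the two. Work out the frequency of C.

B is above A, so f_B = 395.1 + 6.2 = 401.3 Hz.
C is above B, so f_C = 401.3 + 6.1 = 407.4 Hz.

407.4 Hz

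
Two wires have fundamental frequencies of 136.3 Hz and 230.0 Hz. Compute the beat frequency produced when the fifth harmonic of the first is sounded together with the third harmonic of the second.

Fifth harmonic of the first: 5·136.3 = 681.5 Hz.
Third harmonic of the second: 3·230.0 = 690.0 Hz.
f_beat = |681.5 − 690.0| = 8.5 Hz.

8.5 Hz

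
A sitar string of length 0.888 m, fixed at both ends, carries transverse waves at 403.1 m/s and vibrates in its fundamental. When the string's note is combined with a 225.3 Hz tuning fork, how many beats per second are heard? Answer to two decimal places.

1.67 Hz

For a string fixed at both ends, f_n = n·v/(2L) = 1·403.1/(2·0.888) = 226.9707 Hz.
f_beat = |226.9707 − 225.3| = 1.67 Hz.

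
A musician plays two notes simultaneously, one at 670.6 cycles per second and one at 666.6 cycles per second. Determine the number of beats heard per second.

Beats arise from superposition of two nearby frequencies; the beat rate is |f₁ − f₂|.
|670.6 − 666.6| = 4 Hz.

4 Hz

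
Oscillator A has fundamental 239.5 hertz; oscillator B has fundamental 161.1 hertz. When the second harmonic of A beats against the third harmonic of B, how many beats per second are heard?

4.3 Hz

Second harmonic of the first: 2·239.5 = 479.0 Hz.
Third harmonic of the second: 3·161.1 = 483.3 Hz.
f_beat = |479.0 − 483.3| = 4.3 Hz.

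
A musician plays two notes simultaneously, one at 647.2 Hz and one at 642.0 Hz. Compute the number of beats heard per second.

The beat frequency equals the magnitude of the frequency difference.
|647.2 − 642.0| = 5.2 Hz.

5.2 Hz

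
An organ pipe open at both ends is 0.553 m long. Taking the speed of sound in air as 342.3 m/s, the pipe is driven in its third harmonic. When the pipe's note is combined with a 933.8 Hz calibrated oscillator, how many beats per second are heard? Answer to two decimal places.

Open pipe: f_n = n·v/(2L) = 3·342.3/(2·0.553) = 928.4810 Hz.
f_beat = |928.4810 − 933.8| = 5.32 Hz.

5.32 Hz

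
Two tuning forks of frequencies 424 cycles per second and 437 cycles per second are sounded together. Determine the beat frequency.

The beat frequency equals the magnitude of the frequency difference.
|424 − 437| = 13 Hz.

13 Hz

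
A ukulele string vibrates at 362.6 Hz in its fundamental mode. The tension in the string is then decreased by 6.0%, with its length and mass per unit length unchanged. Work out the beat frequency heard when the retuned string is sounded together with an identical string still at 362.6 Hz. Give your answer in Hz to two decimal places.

11.05 Hz

For a string, f ∝ √T, so the new frequency is 362.6·√0.940 = 351.5537 Hz.
f_beat = |351.5537 − 362.6| = 11.05 Hz.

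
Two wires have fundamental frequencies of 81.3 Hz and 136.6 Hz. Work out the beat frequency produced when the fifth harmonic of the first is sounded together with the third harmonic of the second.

3.3 Hz

Fifth harmonic of the first: 5·81.3 = 406.5 Hz.
Third harmonic of the second: 3·136.6 = 409.8 Hz.
f_beat = |406.5 − 409.8| = 3.3 Hz.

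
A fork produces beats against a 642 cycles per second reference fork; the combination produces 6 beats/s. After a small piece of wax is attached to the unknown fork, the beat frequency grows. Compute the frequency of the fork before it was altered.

|f − 642| = 6, so the fork was at either 636 Hz or 648 Hz.
Loading a fork with wax lowers its frequency; the adjustment lowers the fork's frequency.
The beat rate rose, so the adjustment moved the fork further from 642 Hz — it was already below the reference.

636 Hz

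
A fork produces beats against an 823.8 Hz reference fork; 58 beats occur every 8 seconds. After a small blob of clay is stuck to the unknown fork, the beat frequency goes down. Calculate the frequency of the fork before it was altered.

831.05 Hz

Beat frequency = 58/8 = 7.25 Hz.
|f − 823.8| = 7.25, so the fork was at either 816.55 Hz or 831.05 Hz.
Adding mass to a fork lowers its frequency; the adjustment lowers the fork's frequency.
The beat rate fell, so the adjustment moved the fork toward 823.8 Hz — it must have started above the reference.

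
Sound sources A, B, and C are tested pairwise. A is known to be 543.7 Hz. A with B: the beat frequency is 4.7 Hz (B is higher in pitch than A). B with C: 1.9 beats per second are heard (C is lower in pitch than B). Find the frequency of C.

546.5 Hz

B is above A, so f_B = 543.7 + 4.7 = 548.4 Hz.
C is below B, so f_C = 548.4 − 1.9 = 546.5 Hz.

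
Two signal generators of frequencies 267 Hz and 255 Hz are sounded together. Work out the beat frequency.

The beat frequency equals the magnitude of the frequency difference.
|267 − 255| = 12 Hz.

12 Hz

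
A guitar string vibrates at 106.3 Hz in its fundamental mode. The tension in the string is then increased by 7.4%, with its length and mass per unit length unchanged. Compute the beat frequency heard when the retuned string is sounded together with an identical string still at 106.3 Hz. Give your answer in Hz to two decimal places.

For a string, f ∝ √T, so the new frequency is 106.3·√1.074 = 110.1629 Hz.
f_beat = |110.1629 − 106.3| = 3.86 Hz.

3.86 Hz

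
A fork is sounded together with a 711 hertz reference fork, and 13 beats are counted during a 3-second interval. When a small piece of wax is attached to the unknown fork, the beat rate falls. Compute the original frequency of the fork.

Beat frequency = 13/3 = 4.3333 Hz.
|f − 711| = 4.3333, so the fork was at either 706.6667 Hz or 715.3333 Hz.
Loading a fork with wax lowers its frequency; the adjustment lowers the fork's frequency.
The beat rate fell, so the adjustment moved the fork toward 711 Hz — it must have started above the reference.

715.3333 Hz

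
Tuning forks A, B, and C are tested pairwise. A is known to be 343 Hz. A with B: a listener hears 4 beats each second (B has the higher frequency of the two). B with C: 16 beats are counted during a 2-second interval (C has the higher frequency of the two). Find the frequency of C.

B is above A, so f_B = 343 + 4 = 347 Hz.
B–C: Beat frequency = 16/2 = 8 Hz.
C is above B, so f_C = 347 + 8 = 355 Hz.

355 Hz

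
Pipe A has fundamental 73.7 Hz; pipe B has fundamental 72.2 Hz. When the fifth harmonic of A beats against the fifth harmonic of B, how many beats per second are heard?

7.5 Hz

Fifth harmonic of the first: 5·73.7 = 368.5 Hz.
Fifth harmonic of the second: 5·72.2 = 361.0 Hz.
f_beat = |368.5 − 361.0| = 7.5 Hz.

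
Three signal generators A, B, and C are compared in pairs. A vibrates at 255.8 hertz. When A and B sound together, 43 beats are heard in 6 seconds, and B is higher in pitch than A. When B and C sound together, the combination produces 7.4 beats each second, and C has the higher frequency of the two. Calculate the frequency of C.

A–B: Beat frequency = 43/6 = 7.1667 Hz.
B is above A, so f_B = 255.8 + 7.1667 = 262.9667 Hz.
C is above B, so f_C = 262.9667 + 7.4 = 270.3667 Hz.

270.3667 Hz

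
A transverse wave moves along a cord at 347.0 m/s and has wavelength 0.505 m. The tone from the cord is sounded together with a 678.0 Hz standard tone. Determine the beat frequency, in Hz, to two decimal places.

9.13 Hz

Source frequency f = v/λ = 347.0/0.505 = 687.1287 Hz.
f_beat = |687.1287 − 678.0| = 9.13 Hz.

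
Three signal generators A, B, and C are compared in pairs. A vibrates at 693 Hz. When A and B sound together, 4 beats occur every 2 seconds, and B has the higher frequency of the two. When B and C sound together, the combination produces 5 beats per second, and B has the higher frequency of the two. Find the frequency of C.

690 Hz

A–B: Beat frequency = 4/2 = 2 Hz.
B is above A, so f_B = 693 + 2 = 695 Hz.
C is below B, so f_C = 695 − 5 = 690 Hz.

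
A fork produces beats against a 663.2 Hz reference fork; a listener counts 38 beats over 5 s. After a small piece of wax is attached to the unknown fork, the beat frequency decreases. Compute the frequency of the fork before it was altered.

670.8 Hz

Beat frequency = 38/5 = 7.6 Hz.
|f − 663.2| = 7.6, so the fork was at either 655.6 Hz or 670.8 Hz.
Loading a fork with wax lowers its frequency; the adjustment lowers the fork's frequency.
The beat rate fell, so the adjustment moved the fork toward 663.2 Hz — it must have started above the reference.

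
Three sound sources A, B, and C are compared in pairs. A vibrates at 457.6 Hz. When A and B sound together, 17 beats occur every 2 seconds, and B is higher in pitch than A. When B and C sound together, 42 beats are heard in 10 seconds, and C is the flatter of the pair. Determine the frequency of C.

A–B: Beat frequency = 17/2 = 8.5 Hz.
B is above A, so f_B = 457.6 + 8.5 = 466.1 Hz.
B–C: Beat frequency = 42/10 = 4.2 Hz.
C is below B, so f_C = 466.1 − 4.2 = 461.9 Hz.

461.9 Hz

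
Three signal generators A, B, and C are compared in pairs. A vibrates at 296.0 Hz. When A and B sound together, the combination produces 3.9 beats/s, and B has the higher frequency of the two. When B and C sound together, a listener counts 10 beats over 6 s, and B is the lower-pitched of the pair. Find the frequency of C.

301.5667 Hz

B is above A, so f_B = 296.0 + 3.9 = 299.9 Hz.
B–C: Beat frequency = 10/6 = 1.6667 Hz.
C is above B, so f_C = 299.9 + 1.6667 = 301.5667 Hz.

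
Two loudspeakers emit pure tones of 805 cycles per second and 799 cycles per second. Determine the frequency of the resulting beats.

The beat frequency equals the magnitude of the frequency difference.
|805 − 799| = 6 Hz.

6 Hz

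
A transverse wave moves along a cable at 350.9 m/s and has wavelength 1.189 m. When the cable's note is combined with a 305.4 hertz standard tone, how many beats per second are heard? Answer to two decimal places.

10.28 Hz

Source frequency f = v/λ = 350.9/1.189 = 295.1220 Hz.
f_beat = |295.1220 − 305.4| = 10.28 Hz.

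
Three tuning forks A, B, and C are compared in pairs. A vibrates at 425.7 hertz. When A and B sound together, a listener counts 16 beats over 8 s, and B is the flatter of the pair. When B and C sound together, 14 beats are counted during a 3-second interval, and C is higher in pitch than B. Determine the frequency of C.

428.3667 Hz

A–B: Beat frequency = 16/8 = 2 Hz.
B is below A, so f_B = 425.7 − 2 = 423.7 Hz.
B–C: Beat frequency = 14/3 = 4.6667 Hz.
C is above B, so f_C = 423.7 + 4.6667 = 428.3667 Hz.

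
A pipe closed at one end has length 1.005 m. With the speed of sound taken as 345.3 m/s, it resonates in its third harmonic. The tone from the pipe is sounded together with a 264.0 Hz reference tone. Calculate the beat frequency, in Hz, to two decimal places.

Closed pipe (odd harmonics): f_n = n·v/(4L) = 3·345.3/(4·1.005) = 257.6866 Hz.
f_beat = |257.6866 − 264.0| = 6.31 Hz.

6.31 Hz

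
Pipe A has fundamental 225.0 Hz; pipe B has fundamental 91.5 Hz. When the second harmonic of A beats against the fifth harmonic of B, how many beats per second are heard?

Second harmonic of the first: 2·225.0 = 450.0 Hz.
Fifth harmonic of the second: 5·91.5 = 457.5 Hz.
f_beat = |450.0 − 457.5| = 7.5 Hz.

7.5 Hz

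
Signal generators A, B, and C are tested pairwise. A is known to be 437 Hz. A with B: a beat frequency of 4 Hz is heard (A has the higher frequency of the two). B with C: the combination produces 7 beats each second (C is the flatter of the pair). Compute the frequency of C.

426 Hz

B is below A, so f_B = 437 − 4 = 433 Hz.
C is below B, so f_C = 433 − 7 = 426 Hz.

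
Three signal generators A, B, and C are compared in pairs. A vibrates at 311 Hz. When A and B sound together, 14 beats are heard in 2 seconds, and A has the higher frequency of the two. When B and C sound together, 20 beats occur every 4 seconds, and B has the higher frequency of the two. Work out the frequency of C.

A–B: Beat frequency = 14/2 = 7 Hz.
B is below A, so f_B = 311 − 7 = 304 Hz.
B–C: Beat frequency = 20/4 = 5 Hz.
C is below B, so f_C = 304 − 5 = 299 Hz.

299 Hz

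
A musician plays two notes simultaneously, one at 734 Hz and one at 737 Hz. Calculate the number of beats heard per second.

3 Hz

f_beat = |f₁ − f₂|.
|734 − 737| = 3 Hz.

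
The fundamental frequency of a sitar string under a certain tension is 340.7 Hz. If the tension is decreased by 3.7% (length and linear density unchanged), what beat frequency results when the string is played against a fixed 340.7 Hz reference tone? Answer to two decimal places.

For a string, f ∝ √T, so the new frequency is 340.7·√0.963 = 334.3376 Hz.
f_beat = |334.3376 − 340.7| = 6.36 Hz.

6.36 Hz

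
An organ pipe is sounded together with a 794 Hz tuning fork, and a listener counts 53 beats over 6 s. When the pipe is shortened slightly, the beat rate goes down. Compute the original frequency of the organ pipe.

785.1667 Hz

Beat frequency = 53/6 = 8.8333 Hz.
|f − 794| = 8.8333, so the organ pipe was at either 785.1667 Hz or 802.8333 Hz.
A shorter pipe has a higher fundamental; the adjustment raises the organ pipe's frequency.
The beat rate fell, so the adjustment moved the organ pipe toward 794 Hz — it must have started below the reference.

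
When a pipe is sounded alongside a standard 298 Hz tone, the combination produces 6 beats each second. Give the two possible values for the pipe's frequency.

|f − 298| = 6, so f = 298 ± 6.

292 Hz or 304 Hz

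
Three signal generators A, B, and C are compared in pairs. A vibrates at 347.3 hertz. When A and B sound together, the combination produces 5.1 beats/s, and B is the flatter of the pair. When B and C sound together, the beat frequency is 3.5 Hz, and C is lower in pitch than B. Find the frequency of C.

B is below A, so f_B = 347.3 − 5.1 = 342.2 Hz.
C is below B, so f_C = 342.2 − 3.5 = 338.7 Hz.

338.7 Hz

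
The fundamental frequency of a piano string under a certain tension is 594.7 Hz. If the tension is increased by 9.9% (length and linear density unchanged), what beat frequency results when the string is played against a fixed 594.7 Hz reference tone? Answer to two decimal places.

For a string, f ∝ √T, so the new frequency is 594.7·√1.099 = 623.4430 Hz.
f_beat = |623.4430 − 594.7| = 28.74 Hz.

28.74 Hz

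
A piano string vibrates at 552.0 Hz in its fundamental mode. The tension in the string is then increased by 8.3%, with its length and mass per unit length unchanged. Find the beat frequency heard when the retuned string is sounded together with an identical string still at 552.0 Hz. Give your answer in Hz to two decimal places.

For a string, f ∝ √T, so the new frequency is 552.0·√1.083 = 574.4514 Hz.
f_beat = |574.4514 − 552.0| = 22.45 Hz.

22.45 Hz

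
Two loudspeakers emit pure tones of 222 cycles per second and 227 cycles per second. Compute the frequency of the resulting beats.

5 Hz

Beats arise from superposition of two nearby frequencies; the beat rate is |f₁ − f₂|.
|222 − 227| = 5 Hz.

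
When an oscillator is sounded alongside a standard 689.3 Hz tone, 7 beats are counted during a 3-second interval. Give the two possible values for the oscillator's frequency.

686.9667 Hz or 691.6333 Hz

Beat frequency = 7/3 = 2.3333 Hz.
|f − 689.3| = 2.3333, so f = 689.3 ± 2.3333.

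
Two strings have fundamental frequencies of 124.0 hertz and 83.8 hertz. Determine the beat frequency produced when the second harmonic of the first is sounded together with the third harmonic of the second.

3.4 Hz

Second harmonic of the first: 2·124.0 = 248.0 Hz.
Third harmonic of the second: 3·83.8 = 251.4 Hz.
f_beat = |248.0 − 251.4| = 3.4 Hz.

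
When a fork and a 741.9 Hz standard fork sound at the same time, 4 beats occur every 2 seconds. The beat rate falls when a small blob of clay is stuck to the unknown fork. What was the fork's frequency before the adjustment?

Beat frequency = 4/2 = 2 Hz.
|f − 741.9| = 2, so the fork was at either 739.9 Hz or 743.9 Hz.
Adding mass to a fork lowers its frequency; the adjustment lowers the fork's frequency.
The beat rate fell, so the adjustment moved the fork toward 741.9 Hz — it must have started above the reference.

743.9 Hz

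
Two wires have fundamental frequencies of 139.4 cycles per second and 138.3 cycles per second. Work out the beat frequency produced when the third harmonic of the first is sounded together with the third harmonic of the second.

3.3 Hz

Third harmonic of the first: 3·139.4 = 418.2 Hz.
Third harmonic of the second: 3·138.3 = 414.9 Hz.
f_beat = |418.2 − 414.9| = 3.3 Hz.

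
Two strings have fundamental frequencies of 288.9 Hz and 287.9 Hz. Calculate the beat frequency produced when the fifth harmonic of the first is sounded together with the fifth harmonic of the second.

5.0 Hz

Fifth harmonic of the first: 5·288.9 = 1444.5 Hz.
Fifth harmonic of the second: 5·287.9 = 1439.5 Hz.
f_beat = |1444.5 − 1439.5| = 5.0 Hz.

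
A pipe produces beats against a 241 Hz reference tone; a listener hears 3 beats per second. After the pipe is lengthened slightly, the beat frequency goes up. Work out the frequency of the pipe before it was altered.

|f − 241| = 3, so the pipe was at either 238 Hz or 244 Hz.
A longer pipe has a lower fundamental; the adjustment lowers the pipe's frequency.
The beat rate rose, so the adjustment moved the pipe further from 241 Hz — it was already below the reference.

238 Hz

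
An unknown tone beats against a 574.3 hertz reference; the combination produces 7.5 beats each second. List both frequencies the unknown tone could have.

566.8 Hz or 581.8 Hz

|f − 574.3| = 7.5, so f = 574.3 ± 7.5.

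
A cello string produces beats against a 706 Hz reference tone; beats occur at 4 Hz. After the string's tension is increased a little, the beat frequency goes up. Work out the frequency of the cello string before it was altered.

|f − 706| = 4, so the cello string was at either 702 Hz or 710 Hz.
Higher tension means higher frequency; the adjustment raises the cello string's frequency.
The beat rate rose, so the adjustment moved the cello string further from 706 Hz — it was already above the reference.

710 Hz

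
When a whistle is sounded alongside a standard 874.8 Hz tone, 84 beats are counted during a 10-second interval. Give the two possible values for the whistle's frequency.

866.4 Hz or 883.2 Hz

Beat frequency = 84/10 = 8.4 Hz.
|f − 874.8| = 8.4, so f = 874.8 ± 8.4.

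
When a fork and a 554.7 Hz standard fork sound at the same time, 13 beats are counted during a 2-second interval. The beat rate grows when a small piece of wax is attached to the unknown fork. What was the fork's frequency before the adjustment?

548.2 Hz

Beat frequency = 13/2 = 6.5 Hz.
|f − 554.7| = 6.5, so the fork was at either 548.2 Hz or 561.2 Hz.
Loading a fork with wax lowers its frequency; the adjustment lowers the fork's frequency.
The beat rate rose, so the adjustment moved the fork further from 554.7 Hz — it was already below the reference.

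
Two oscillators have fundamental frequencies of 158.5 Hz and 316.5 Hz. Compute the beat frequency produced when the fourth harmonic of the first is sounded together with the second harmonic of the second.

Fourth harmonic of the first: 4·158.5 = 634.0 Hz.
Second harmonic of the second: 2·316.5 = 633.0 Hz.
f_beat = |634.0 − 633.0| = 1.0 Hz.

1.0 Hz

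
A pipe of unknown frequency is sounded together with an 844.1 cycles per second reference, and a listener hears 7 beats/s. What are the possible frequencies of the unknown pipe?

|f − 844.1| = 7, so f = 844.1 ± 7.

837.1 Hz or 851.1 Hz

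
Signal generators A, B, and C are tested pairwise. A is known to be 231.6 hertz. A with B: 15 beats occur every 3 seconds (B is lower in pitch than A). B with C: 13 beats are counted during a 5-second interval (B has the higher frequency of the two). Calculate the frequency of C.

A–B: Beat frequency = 15/3 = 5 Hz.
B is below A, so f_B = 231.6 − 5 = 226.6 Hz.
B–C: Beat frequency = 13/5 = 2.6 Hz.
C is below B, so f_C = 226.6 − 2.6 = 224 Hz.

224 Hz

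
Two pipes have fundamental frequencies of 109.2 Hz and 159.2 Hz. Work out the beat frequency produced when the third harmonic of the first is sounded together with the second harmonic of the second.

9.2 Hz

Third harmonic of the first: 3·109.2 = 327.6 Hz.
Second harmonic of the second: 2·159.2 = 318.4 Hz.
f_beat = |327.6 − 318.4| = 9.2 Hz.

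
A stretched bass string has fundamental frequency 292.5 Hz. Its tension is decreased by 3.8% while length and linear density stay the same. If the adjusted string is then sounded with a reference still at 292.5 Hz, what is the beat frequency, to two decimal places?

5.61 Hz

For a string, f ∝ √T, so the new frequency is 292.5·√0.962 = 286.8887 Hz.
f_beat = |286.8887 − 292.5| = 5.61 Hz.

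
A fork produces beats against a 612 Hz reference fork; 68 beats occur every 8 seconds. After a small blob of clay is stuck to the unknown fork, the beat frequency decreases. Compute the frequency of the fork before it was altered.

620.5 Hz

Beat frequency = 68/8 = 8.5 Hz.
|f − 612| = 8.5, so the fork was at either 603.5 Hz or 620.5 Hz.
Adding mass to a fork lowers its frequency; the adjustment lowers the fork's frequency.
The beat rate fell, so the adjustment moved the fork toward 612 Hz — it must have started above the reference.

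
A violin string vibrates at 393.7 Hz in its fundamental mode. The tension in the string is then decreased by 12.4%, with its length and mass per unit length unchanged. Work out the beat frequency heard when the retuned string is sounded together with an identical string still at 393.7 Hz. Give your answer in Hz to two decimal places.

For a string, f ∝ √T, so the new frequency is 393.7·√0.876 = 368.4830 Hz.
f_beat = |368.4830 − 393.7| = 25.22 Hz.

25.22 Hz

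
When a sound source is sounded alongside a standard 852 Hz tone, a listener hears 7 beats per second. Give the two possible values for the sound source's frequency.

|f − 852| = 7, so f = 852 ± 7.

845 Hz or 859 Hz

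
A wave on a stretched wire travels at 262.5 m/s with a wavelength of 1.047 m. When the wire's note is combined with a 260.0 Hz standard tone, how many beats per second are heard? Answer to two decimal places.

9.28 Hz

Source frequency f = v/λ = 262.5/1.047 = 250.7163 Hz.
f_beat = |250.7163 − 260.0| = 9.28 Hz.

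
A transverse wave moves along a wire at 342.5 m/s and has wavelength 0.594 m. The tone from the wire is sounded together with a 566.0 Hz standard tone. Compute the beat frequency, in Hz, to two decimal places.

10.60 Hz

Source frequency f = v/λ = 342.5/0.594 = 576.5993 Hz.
f_beat = |576.5993 − 566.0| = 10.60 Hz.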